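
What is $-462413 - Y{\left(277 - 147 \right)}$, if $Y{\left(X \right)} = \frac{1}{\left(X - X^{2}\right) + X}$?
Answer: $- \frac{7694552319}{16640} \approx -4.6241 \cdot 10^{5}$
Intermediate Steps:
$Y{\left(X \right)} = \frac{1}{- X^{2} + 2 X}$
$-462413 - Y{\left(277 - 147 \right)} = -462413 - - \frac{1}{\left(277 - 147\right) \left(-2 + \left(277 - 147\right)\right)} = -462413 - - \frac{1}{130 \left(-2 + 130\right)} = -462413 - \left(-1\right) \frac{1}{130} \cdot \frac{1}{128} = -462413 - - \frac{1}{16640} = -462413 + \frac{1}{16640} = - \frac{7694552319}{16640}$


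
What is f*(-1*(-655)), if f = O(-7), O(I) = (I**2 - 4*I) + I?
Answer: 45850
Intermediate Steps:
O(I) = I**2 - 3*I
f = 70 (f = -7*(-3 - 7) = -7*(-10) = 70)
f*(-1*(-655)) = 70*(-1*(-655)) = 70*655 = 45850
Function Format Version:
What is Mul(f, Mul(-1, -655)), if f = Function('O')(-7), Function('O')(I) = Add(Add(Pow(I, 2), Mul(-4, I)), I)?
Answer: 45850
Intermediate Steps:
Function('O')(I) = Add(Pow(I, 2), Mul(-3, I))
f = 70 (f = Mul(-7, Add(-3, -7)) = Mul(-7, -10) = 70)
Mul(f, Mul(-1, -655)) = Mul(70, Mul(-1, -655)) = Mul(70, 655) = 45850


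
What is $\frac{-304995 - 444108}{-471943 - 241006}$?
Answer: $\frac{749103}{712949} \approx 1.0507$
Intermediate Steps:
$\frac{-304995 - 444108}{-471943 - 241006} = - \frac{749103}{-712949} = \left(-749103\right) \left(- \frac{1}{712949}\right) = \frac{749103}{712949}$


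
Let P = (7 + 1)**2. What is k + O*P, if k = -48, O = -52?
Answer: -3376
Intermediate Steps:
P = 64 (P = 8**2 = 64)
k + O*P = -48 - 52*64 = -48 - 3328 = -3376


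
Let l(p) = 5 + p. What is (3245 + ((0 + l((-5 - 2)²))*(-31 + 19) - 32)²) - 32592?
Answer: 433053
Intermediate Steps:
(3245 + ((0 + l((-5 - 2)²))*(-31 + 19) - 32)²) - 32592 = (3245 + ((0 + (5 + (-5 - 2)²))*(-31 + 19) - 32)²) - 32592 = (3245 + ((0 + (5 + (-7)²))*(-12) - 32)²) - 32592 = (3245 + ((0 + (5 + 49))*(-12) - 32)²) - 32592 = (3245 + ((0 + 54)*(-12) - 32)²) - 32592 = (3245 + (54*(-12) - 32)²) - 32592 = (3245 + (-648 - 32)²) - 32592 = (3245 + (-680)²) - 32592 = (3245 + 462400) - 32592 = 465645 - 32592 = 433053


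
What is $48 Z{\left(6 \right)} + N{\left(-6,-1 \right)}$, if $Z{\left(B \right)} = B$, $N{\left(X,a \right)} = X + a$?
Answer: $281$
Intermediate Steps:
$48 Z{\left(6 \right)} + N{\left(-6,-1 \right)} = 48 \cdot 6 - 7 = 288 - 7 = 281$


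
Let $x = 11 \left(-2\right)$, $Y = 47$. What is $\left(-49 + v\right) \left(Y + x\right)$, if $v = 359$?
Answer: $7750$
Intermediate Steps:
$x = -22$
$\left(-49 + v\right) \left(Y + x\right) = \left(-49 + 359\right) \left(47 - 22\right) = 310 \cdot 25 = 7750$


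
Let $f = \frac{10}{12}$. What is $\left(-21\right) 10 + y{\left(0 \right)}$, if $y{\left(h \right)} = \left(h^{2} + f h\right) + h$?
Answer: $-210$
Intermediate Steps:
$f = \frac{5}{6}$ ($f = 10 \cdot \frac{1}{12} = \frac{5}{6} \approx 0.83333$)
$y{\left(h \right)} = h^{2} + \frac{11 h}{6}$ ($y{\left(h \right)} = \left(h^{2} + \frac{5 h}{6}\right) + h = h^{2} + \frac{11 h}{6}$)
$\left(-21\right) 10 + y{\left(0 \right)} = \left(-21\right) 10 + \frac{1}{6} \cdot 0 \left(11 + 6 \cdot 0\right) = -210 + \frac{1}{6} \cdot 0 \left(11 + 0\right) = -210 + \frac{1}{6} \cdot 0 \cdot 11 = -210 + 0 = -210$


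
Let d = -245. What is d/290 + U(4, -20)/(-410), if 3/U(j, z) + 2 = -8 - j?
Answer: -140543/166460 ≈ -0.84431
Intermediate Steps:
U(j, z) = 3/(-10 - j) (U(j, z) = 3/(-2 + (-8 - j)) = 3/(-10 - j))
d/290 + U(4, -20)/(-410) = -245/290 - 3/(10 + 4)/(-410) = -245*1/290 - 3/14*(-1/410) = -49/58 - 3*1/14*(-1/410) = -49/58 - 3/14*(-1/410) = -49/58 + 3/5740 = -140543/166460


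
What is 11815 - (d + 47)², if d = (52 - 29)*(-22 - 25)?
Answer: -1057341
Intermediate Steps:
d = -1081 (d = 23*(-47) = -1081)
11815 - (d + 47)² = 11815 - (-1081 + 47)² = 11815 - 1*(-1034)² = 11815 - 1*1069156 = 11815 - 1069156 = -1057341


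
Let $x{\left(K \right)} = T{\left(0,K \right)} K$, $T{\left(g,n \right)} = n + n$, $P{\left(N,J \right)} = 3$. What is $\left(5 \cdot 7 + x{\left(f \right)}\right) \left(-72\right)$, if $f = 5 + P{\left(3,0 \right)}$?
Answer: $-11736$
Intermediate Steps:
$T{\left(g,n \right)} = 2 n$
$f = 8$ ($f = 5 + 3 = 8$)
$x{\left(K \right)} = 2 K^{2}$ ($x{\left(K \right)} = 2 K K = 2 K^{2}$)
$\left(5 \cdot 7 + x{\left(f \right)}\right) \left(-72\right) = \left(5 \cdot 7 + 2 \cdot 8^{2}\right) \left(-72\right) = \left(35 + 2 \cdot 64\right) \left(-72\right) = \left(35 + 128\right) \left(-72\right) = 163 \left(-72\right) = -11736$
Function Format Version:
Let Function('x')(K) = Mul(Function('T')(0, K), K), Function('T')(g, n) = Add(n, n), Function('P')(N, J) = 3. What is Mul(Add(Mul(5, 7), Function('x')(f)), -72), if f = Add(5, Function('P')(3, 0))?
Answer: -11736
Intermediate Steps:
Function('T')(g, n) = Mul(2, n)
f = 8 (f = Add(5, 3) = 8)
Function('x')(K) = Mul(2, Pow(K, 2)) (Function('x')(K) = Mul(Mul(2, K), K) = Mul(2, Pow(K, 2)))
Mul(Add(Mul(5, 7), Function('x')(f)), -72) = Mul(Add(Mul(5, 7), Mul(2, Pow(8, 2))), -72) = Mul(Add(35, Mul(2, 64)), -72) = Mul(Add(35, 128), -72) = Mul(163, -72) = -11736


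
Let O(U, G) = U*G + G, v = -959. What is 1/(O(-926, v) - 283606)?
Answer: 1/603469 ≈ 1.6571e-6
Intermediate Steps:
O(U, G) = G + G*U (O(U, G) = G*U + G = G + G*U)
1/(O(-926, v) - 283606) = 1/(-959*(1 - 926) - 283606) = 1/(-959*(-925) - 283606) = 1/(887075 - 283606) = 1/603469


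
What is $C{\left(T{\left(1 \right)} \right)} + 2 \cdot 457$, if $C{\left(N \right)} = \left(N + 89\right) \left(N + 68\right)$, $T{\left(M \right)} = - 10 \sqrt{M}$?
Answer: $5496$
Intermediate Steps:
$C{\left(N \right)} = \left(68 + N\right) \left(89 + N\right)$ ($C{\left(N \right)} = \left(89 + N\right) \left(68 + N\right) = \left(68 + N\right) \left(89 + N\right)$)
$C{\left(T{\left(1 \right)} \right)} + 2 \cdot 457 = \left(6052 + \left(- 10 \sqrt{1}\right)^{2} + 157 \left(- 10 \sqrt{1}\right)\right) + 2 \cdot 457 = \left(6052 + \left(\left(-10\right) 1\right)^{2} + 157 \left(\left(-10\right) 1\right)\right) + 914 = \left(6052 + \left(-10\right)^{2} + 157 \left(-10\right)\right) + 914 = \left(6052 + 100 - 1570\right) + 914 = 4582 + 914 = 5496$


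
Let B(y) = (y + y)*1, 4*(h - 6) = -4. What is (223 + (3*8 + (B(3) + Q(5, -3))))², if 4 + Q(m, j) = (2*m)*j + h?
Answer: 50176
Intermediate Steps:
h = 5 (h = 6 + (¼)*(-4) = 6 - 1 = 5)
Q(m, j) = 1 + 2*j*m (Q(m, j) = -4 + ((2*m)*j + 5) = -4 + (2*j*m + 5) = -4 + (5 + 2*j*m) = 1 + 2*j*m)
B(y) = 2*y (B(y) = (2*y)*1 = 2*y)
(223 + (3*8 + (B(3) + Q(5, -3))))² = (223 + (3*8 + (2*3 + (1 + 2*(-3)*5))))² = (223 + (24 + (6 + (1 - 30))))² = (223 + (24 + (6 - 29)))² = (223 + (24 - 23))² = (223 + 1)² = 224² = 50176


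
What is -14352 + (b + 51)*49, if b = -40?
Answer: -13813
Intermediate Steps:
-14352 + (b + 51)*49 = -14352 + (-40 + 51)*49 = -14352 + 11*49 = -14352 + 539 = -13813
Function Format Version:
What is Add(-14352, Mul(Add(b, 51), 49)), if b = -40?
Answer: -13813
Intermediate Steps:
Add(-14352, Mul(Add(b, 51), 49)) = Add(-14352, Mul(Add(-40, 51), 49)) = Add(-14352, Mul(11, 49)) = Add(-14352, 539) = -13813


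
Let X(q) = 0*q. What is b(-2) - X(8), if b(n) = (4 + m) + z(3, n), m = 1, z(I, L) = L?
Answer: 3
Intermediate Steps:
X(q) = 0
b(n) = 5 + n (b(n) = (4 + 1) + n = 5 + n)
b(-2) - X(8) = (5 - 2) - 1*0 = 3 + 0 = 3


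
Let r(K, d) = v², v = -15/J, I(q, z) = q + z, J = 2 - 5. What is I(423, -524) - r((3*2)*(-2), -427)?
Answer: -126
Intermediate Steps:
J = -3
v = 5 (v = -15/(-3) = -15*(-⅓) = 5)
r(K, d) = 25 (r(K, d) = 5² = 25)
I(423, -524) - r((3*2)*(-2), -427) = (423 - 524) - 1*25 = -101 - 25 = -126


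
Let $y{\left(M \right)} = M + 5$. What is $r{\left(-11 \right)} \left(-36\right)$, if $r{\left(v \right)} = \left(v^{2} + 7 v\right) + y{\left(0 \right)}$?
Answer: $-1764$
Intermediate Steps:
$y{\left(M \right)} = 5 + M$
$r{\left(v \right)} = 5 + v^{2} + 7 v$ ($r{\left(v \right)} = \left(v^{2} + 7 v\right) + \left(5 + 0\right) = \left(v^{2} + 7 v\right) + 5 = 5 + v^{2} + 7 v$)
$r{\left(-11 \right)} \left(-36\right) = \left(5 + \left(-11\right)^{2} + 7 \left(-11\right)\right) \left(-36\right) = \left(5 + 121 - 77\right) \left(-36\right) = 49 \left(-36\right) = -1764$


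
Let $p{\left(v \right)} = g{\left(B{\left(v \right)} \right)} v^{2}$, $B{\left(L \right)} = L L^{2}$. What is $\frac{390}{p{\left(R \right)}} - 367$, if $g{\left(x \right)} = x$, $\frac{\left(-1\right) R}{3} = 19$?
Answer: $- \frac{73606995103}{200564019} \approx -367.0$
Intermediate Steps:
$R = -57$ ($R = \left(-3\right) 19 = -57$)
$B{\left(L \right)} = L^{3}$
$p{\left(v \right)} = v^{5}$ ($p{\left(v \right)} = v^{3} v^{2} = v^{5}$)
$\frac{390}{p{\left(R \right)}} - 367 = \frac{390}{\left(-57\right)^{5}} - 367 = \frac{390}{-601692057} - 367 = 390 \left(- \frac{1}{601692057}\right) - 367 = - \frac{130}{200564019} - 367 = - \frac{73606995103}{200564019}$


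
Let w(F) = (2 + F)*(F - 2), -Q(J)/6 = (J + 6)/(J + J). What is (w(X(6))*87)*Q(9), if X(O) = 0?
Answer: 1740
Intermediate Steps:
Q(J) = -3*(6 + J)/J (Q(J) = -6*(J + 6)/(J + J) = -6*(6 + J)/(2*J) = -6*(6 + J)*1/(2*J) = -3*(6 + J)/J)
w(F) = (-2 + F)*(2 + F) (w(F) = (2 + F)*(-2 + F) = (-2 + F)*(2 + F))
(w(X(6))*87)*Q(9) = ((-4 + 0²)*87)*(-3 - 18/9) = ((-4 + 0)*87)*(-3 - 18*⅑) = (-4*87)*(-3 - 2) = -348*(-5) = 1740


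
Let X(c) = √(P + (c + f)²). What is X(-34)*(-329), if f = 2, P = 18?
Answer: -329*√1042 ≈ -10620.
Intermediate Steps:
X(c) = √(18 + (2 + c)²) (X(c) = √(18 + (c + 2)²) = √(18 + (2 + c)²))
X(-34)*(-329) = √(18 + (2 - 34)²)*(-329) = √(18 + (-32)²)*(-329) = √(18 + 1024)*(-329) = √1042*(-329) = -329*√1042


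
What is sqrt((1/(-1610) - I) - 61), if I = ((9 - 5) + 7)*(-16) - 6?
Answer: sqrt(313642490)/1610 ≈ 11.000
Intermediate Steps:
I = -182 (I = (4 + 7)*(-16) - 6 = 11*(-16) - 6 = -176 - 6 = -182)
sqrt((1/(-1610) - I) - 61) = sqrt((1/(-1610) - 1*(-182)) - 61) = sqrt((-1/1610 + 182) - 61) = sqrt(293019/1610 - 61) = sqrt(194809/1610) = sqrt(313642490)/1610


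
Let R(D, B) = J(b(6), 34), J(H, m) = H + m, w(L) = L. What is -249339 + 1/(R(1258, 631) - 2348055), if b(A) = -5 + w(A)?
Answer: -585452958781/2348020 ≈ -2.4934e+5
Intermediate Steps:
b(A) = -5 + A
R(D, B) = 35 (R(D, B) = (-5 + 6) + 34 = 1 + 34 = 35)
-249339 + 1/(R(1258, 631) - 2348055) = -249339 + 1/(35 - 2348055) = -249339 + 1/(-2348020) = -249339 - 1/2348020 = -585452958781/2348020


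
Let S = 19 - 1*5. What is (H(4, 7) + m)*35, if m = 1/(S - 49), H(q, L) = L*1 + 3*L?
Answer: 979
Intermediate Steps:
H(q, L) = 4*L (H(q, L) = L + 3*L = 4*L)
S = 14 (S = 19 - 5 = 14)
m = -1/35 (m = 1/(14 - 49) = 1/(-35) = -1/35 ≈ -0.028571)
(H(4, 7) + m)*35 = (4*7 - 1/35)*35 = (28 - 1/35)*35 = (979/35)*35 = 979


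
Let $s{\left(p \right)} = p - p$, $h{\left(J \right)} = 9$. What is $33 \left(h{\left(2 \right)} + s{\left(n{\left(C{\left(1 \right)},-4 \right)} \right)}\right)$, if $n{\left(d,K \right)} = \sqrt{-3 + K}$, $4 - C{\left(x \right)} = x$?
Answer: $297$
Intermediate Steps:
$C{\left(x \right)} = 4 - x$
$s{\left(p \right)} = 0$
$33 \left(h{\left(2 \right)} + s{\left(n{\left(C{\left(1 \right)},-4 \right)} \right)}\right) = 33 \left(9 + 0\right) = 33 \cdot 9 = 297$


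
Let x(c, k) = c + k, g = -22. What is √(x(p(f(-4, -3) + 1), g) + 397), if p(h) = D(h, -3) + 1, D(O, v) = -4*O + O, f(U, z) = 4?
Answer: 19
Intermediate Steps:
D(O, v) = -3*O
p(h) = 1 - 3*h (p(h) = -3*h + 1 = 1 - 3*h)
√(x(p(f(-4, -3) + 1), g) + 397) = √(((1 - 3*(4 + 1)) - 22) + 397) = √(((1 - 3*5) - 22) + 397) = √(((1 - 15) - 22) + 397) = √((-14 - 22) + 397) = √(-36 + 397) = √361 = 19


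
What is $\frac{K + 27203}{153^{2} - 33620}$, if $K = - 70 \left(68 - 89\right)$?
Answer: $- \frac{28673}{10211} \approx -2.808$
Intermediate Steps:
$K = 1470$ ($K = \left(-70\right) \left(-21\right) = 1470$)
$\frac{K + 27203}{153^{2} - 33620} = \frac{1470 + 27203}{153^{2} - 33620} = \frac{28673}{23409 - 33620} = \frac{28673}{-10211} = 28673 \left(- \frac{1}{10211}\right) = - \frac{28673}{10211}$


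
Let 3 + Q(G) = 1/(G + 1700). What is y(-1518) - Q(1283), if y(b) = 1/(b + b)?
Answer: 27163145/9056388 ≈ 2.9993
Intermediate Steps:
Q(G) = -3 + 1/(1700 + G) (Q(G) = -3 + 1/(G + 1700) = -3 + 1/(1700 + G))
y(b) = 1/(2*b)
y(-1518) - Q(1283) = (½)/(-1518) - (-5099 - 3*1283)/(1700 + 1283) = (½)*(-1/1518) - (-5099 - 3849)/2983 = -1/3036 - (-8948)/2983 = -1/3036 - 1*(-8948/2983) = -1/3036 + 8948/2983 = 27163145/9056388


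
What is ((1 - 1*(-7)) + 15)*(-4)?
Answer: -92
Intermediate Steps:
((1 - 1*(-7)) + 15)*(-4) = ((1 + 7) + 15)*(-4) = (8 + 15)*(-4) = 23*(-4) = -92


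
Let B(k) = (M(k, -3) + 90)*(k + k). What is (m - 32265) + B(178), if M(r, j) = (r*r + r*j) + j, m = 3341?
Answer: 11091448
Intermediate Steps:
M(r, j) = j + r**2 + j*r (M(r, j) = (r**2 + j*r) + j = j + r**2 + j*r)
B(k) = 2*k*(87 + k**2 - 3*k) (B(k) = ((-3 + k**2 - 3*k) + 90)*(k + k) = (87 + k**2 - 3*k)*(2*k) = 2*k*(87 + k**2 - 3*k))
(m - 32265) + B(178) = (3341 - 32265) + 2*178*(87 + 178**2 - 3*178) = -28924 + 2*178*(87 + 31684 - 534) = -28924 + 2*178*31237 = -28924 + 11120372 = 11091448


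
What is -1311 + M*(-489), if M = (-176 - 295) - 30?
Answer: 243678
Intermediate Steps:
M = -501 (M = -471 - 30 = -501)
-1311 + M*(-489) = -1311 - 501*(-489) = -1311 + 244989 = 243678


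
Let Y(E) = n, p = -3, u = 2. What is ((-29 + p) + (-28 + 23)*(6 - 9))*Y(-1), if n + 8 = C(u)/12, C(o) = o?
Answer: 799/6 ≈ 133.17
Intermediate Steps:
n = -47/6 (n = -8 + 2/12 = -8 + 2*(1/12) = -8 + ⅙ = -47/6 ≈ -7.8333)
Y(E) = -47/6
((-29 + p) + (-28 + 23)*(6 - 9))*Y(-1) = ((-29 - 3) + (-28 + 23)*(6 - 9))*(-47/6) = (-32 - 5*(-3))*(-47/6) = (-32 + 15)*(-47/6) = -17*(-47/6) = 799/6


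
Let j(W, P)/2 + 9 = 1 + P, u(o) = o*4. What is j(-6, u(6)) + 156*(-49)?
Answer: -7612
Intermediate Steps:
u(o) = 4*o
j(W, P) = -16 + 2*P (j(W, P) = -18 + 2*(1 + P) = -18 + (2 + 2*P) = -16 + 2*P)
j(-6, u(6)) + 156*(-49) = (-16 + 2*(4*6)) + 156*(-49) = (-16 + 2*24) - 7644 = (-16 + 48) - 7644 = 32 - 7644 = -7612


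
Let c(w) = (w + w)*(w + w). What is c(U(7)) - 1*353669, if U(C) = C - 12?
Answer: -353569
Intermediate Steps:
U(C) = -12 + C
c(w) = 4*w² (c(w) = (2*w)*(2*w) = 4*w²)
c(U(7)) - 1*353669 = 4*(-12 + 7)² - 1*353669 = 4*(-5)² - 353669 = 4*25 - 353669 = 100 - 353669 = -353569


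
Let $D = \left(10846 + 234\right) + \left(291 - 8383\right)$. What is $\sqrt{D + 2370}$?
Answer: $\sqrt{5358} \approx 73.198$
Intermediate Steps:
$D = 2988$ ($D = 11080 - 8092 = 2988$)
$\sqrt{D + 2370} = \sqrt{2988 + 2370} = \sqrt{5358}$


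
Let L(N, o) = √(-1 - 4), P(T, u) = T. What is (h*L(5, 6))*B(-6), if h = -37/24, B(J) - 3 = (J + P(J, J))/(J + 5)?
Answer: -185*I*√5/8 ≈ -51.709*I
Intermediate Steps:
L(N, o) = I*√5 (L(N, o) = √(-5) = I*√5)
B(J) = 3 + 2*J/(5 + J) (B(J) = 3 + (J + J)/(J + 5) = 3 + (2*J)/(5 + J) = 3 + 2*J/(5 + J))
h = -37/24 (h = -37*1/24 = -37/24 ≈ -1.5417)
(h*L(5, 6))*B(-6) = (-37*I*√5/24)*(5*(3 - 6)/(5 - 6)) = (-37*I*√5/24)*(5*(-3)/(-1)) = (-37*I*√5/24)*(5*(-1)*(-3)) = -37*I*√5/24*15 = -185*I*√5/8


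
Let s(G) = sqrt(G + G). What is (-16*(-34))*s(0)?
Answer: 0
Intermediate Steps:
s(G) = sqrt(2)*sqrt(G) (s(G) = sqrt(2*G) = sqrt(2)*sqrt(G))
(-16*(-34))*s(0) = (-16*(-34))*(sqrt(2)*sqrt(0)) = 544*(sqrt(2)*0) = 544*0 = 0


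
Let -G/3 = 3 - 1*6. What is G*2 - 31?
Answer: -13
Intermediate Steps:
G = 9 (G = -3*(3 - 1*6) = -3*(3 - 6) = -3*(-3) = 9)
G*2 - 31 = 9*2 - 31 = 18 - 31 = -13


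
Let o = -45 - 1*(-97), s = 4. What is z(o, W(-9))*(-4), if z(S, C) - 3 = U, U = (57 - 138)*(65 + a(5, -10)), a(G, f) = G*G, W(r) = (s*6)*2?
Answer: 29148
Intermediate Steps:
W(r) = 48 (W(r) = (4*6)*2 = 24*2 = 48)
a(G, f) = G²
o = 52 (o = -45 + 97 = 52)
U = -7290 (U = (57 - 138)*(65 + 5²) = -81*(65 + 25) = -81*90 = -7290)
z(S, C) = -7287 (z(S, C) = 3 - 7290 = -7287)
z(o, W(-9))*(-4) = -7287*(-4) = 29148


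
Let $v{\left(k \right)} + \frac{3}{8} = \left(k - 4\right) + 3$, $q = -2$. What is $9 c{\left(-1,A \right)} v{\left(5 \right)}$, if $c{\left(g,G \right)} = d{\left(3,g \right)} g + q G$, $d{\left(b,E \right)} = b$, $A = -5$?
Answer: $\frac{1827}{8} \approx 228.38$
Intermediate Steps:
$v{\left(k \right)} = - \frac{11}{8} + k$ ($v{\left(k \right)} = - \frac{3}{8} + \left(\left(k - 4\right) + 3\right) = - \frac{3}{8} + \left(\left(-4 + k\right) + 3\right) = - \frac{3}{8} + \left(-1 + k\right) = - \frac{11}{8} + k$)
$c{\left(g,G \right)} = - 2 G + 3 g$ ($c{\left(g,G \right)} = 3 g - 2 G = - 2 G + 3 g$)
$9 c{\left(-1,A \right)} v{\left(5 \right)} = 9 \left(\left(-2\right) \left(-5\right) + 3 \left(-1\right)\right) \left(- \frac{11}{8} + 5\right) = 9 \left(10 - 3\right) \frac{29}{8} = 9 \cdot 7 \cdot \frac{29}{8} = 63 \cdot \frac{29}{8} = \frac{1827}{8}$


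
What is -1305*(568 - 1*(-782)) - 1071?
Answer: -1762821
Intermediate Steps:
-1305*(568 - 1*(-782)) - 1071 = -1305*(568 + 782) - 1071 = -1305*1350 - 1071 = -1761750 - 1071 = -1762821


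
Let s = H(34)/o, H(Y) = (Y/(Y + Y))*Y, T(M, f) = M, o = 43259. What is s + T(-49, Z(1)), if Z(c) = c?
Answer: -2119674/43259 ≈ -49.000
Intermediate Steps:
H(Y) = Y/2 (H(Y) = (Y/((2*Y)))*Y = (Y*(1/(2*Y)))*Y = Y/2)
s = 17/43259 (s = ((½)*34)/43259 = 17*(1/43259) = 17/43259 ≈ 0.00039298)
s + T(-49, Z(1)) = 17/43259 - 49 = -2119674/43259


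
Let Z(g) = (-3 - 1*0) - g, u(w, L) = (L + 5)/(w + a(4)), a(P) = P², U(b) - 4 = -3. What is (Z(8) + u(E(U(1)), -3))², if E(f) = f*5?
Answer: 52441/441 ≈ 118.91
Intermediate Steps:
U(b) = 1 (U(b) = 4 - 3 = 1)
E(f) = 5*f
u(w, L) = (5 + L)/(16 + w) (u(w, L) = (L + 5)/(w + 4²) = (5 + L)/(w + 16) = (5 + L)/(16 + w))
Z(g) = -3 - g (Z(g) = (-3 + 0) - g = -3 - g)
(Z(8) + u(E(U(1)), -3))² = ((-3 - 1*8) + (5 - 3)/(16 + 5*1))² = ((-3 - 8) + 2/(16 + 5))² = (-11 + 2/21)² = (-229/21)² = 52441/441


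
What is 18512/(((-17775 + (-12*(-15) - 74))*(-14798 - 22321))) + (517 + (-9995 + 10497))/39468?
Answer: 74338611025/2876145472772 ≈ 0.025847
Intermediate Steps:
18512/(((-17775 + (-12*(-15) - 74))*(-14798 - 22321))) + (517 + (-9995 + 10497))/39468 = 18512/(((-17775 + (180 - 74))*(-37119))) + (517 + 502)*(1/39468) = 18512/(((-17775 + 106)*(-37119))) + 1019*(1/39468) = 18512/((-17669*(-37119))) + 1019/39468 = 18512/655855611 + 1019/39468 = 74338611025/2876145472772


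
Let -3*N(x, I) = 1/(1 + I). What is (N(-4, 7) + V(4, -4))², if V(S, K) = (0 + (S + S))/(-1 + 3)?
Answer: 9025/576 ≈ 15.668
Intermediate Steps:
N(x, I) = -1/(3*(1 + I))
V(S, K) = S (V(S, K) = (0 + 2*S)/2 = (2*S)*(½) = S)
(N(-4, 7) + V(4, -4))² = (-1/(3 + 3*7) + 4)² = (-1/(3 + 21) + 4)² = (-1/24 + 4)² = (95/24)² = 9025/576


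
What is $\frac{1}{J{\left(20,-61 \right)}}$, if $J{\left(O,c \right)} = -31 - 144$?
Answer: $- \frac{1}{175} \approx -0.0057143$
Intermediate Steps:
$J{\left(O,c \right)} = -175$
$\frac{1}{J{\left(20,-61 \right)}} = \frac{1}{-175} = - \frac{1}{175}$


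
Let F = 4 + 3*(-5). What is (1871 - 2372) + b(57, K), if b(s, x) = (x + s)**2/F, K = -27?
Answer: -6411/11 ≈ -582.82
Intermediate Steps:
F = -11 (F = 4 - 15 = -11)
b(s, x) = -(s + x)**2/11 (b(s, x) = (x + s)**2/(-11) = (s + x)**2*(-1/11) = -(s + x)**2/11)
(1871 - 2372) + b(57, K) = (1871 - 2372) - (57 - 27)**2/11 = -501 - 1/11*30**2 = -501 - 1/11*900 = -501 - 900/11 = -6411/11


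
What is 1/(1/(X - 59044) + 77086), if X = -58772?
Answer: 117816/9081964175 ≈ 1.2973e-5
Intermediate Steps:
1/(1/(X - 59044) + 77086) = 1/(1/(-58772 - 59044) + 77086) = 1/(1/(-117816) + 77086) = 1/(-1/117816 + 77086) = 1/(9081964175/117816) = 117816/9081964175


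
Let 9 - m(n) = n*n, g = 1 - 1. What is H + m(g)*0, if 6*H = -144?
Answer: -24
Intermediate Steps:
H = -24 (H = (⅙)*(-144) = -24)
g = 0
m(n) = 9 - n² (m(n) = 9 - n*n = 9 - n²)
H + m(g)*0 = -24 + (9 - 1*0²)*0 = -24 + (9 - 1*0)*0 = -24 + (9 + 0)*0 = -24 + 9*0 = -24 + 0 = -24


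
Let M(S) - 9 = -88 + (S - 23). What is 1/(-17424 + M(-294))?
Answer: -1/17820 ≈ -5.6117e-5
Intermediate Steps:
M(S) = -102 + S (M(S) = 9 + (-88 + (S - 23)) = 9 + (-88 + (-23 + S)) = 9 + (-111 + S) = -102 + S)
1/(-17424 + M(-294)) = 1/(-17424 + (-102 - 294)) = 1/(-17424 - 396) = 1/(-17820) = -1/17820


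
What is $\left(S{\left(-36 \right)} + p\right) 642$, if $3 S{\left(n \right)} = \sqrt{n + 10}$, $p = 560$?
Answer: $359520 + 214 i \sqrt{26} \approx 3.5952 \cdot 10^{5} + 1091.2 i$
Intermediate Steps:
$S{\left(n \right)} = \frac{\sqrt{10 + n}}{3}$ ($S{\left(n \right)} = \frac{\sqrt{n + 10}}{3} = \frac{\sqrt{10 + n}}{3}$)
$\left(S{\left(-36 \right)} + p\right) 642 = \left(\frac{\sqrt{10 - 36}}{3} + 560\right) 642 = \left(\frac{\sqrt{-26}}{3} + 560\right) 642 = \left(\frac{i \sqrt{26}}{3} + 560\right) 642 = \left(560 + \frac{i \sqrt{26}}{3}\right) 642 = 359520 + 214 i \sqrt{26}$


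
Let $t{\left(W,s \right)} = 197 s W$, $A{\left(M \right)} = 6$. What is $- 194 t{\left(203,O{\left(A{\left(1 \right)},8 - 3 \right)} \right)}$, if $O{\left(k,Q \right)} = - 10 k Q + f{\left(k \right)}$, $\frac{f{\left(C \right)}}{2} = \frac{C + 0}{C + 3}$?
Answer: $\frac{6951395584}{3} \approx 2.3171 \cdot 10^{9}$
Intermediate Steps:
$f{\left(C \right)} = \frac{2 C}{3 + C}$ ($f{\left(C \right)} = 2 \frac{C + 0}{C + 3} = 2 \frac{C}{3 + C} = \frac{2 C}{3 + C}$)
$O{\left(k,Q \right)} = - 10 Q k + \frac{2 k}{3 + k}$ ($O{\left(k,Q \right)} = - 10 k Q + \frac{2 k}{3 + k} = - 10 Q k + \frac{2 k}{3 + k}$)
$t{\left(W,s \right)} = 197 W s$
$- 194 t{\left(203,O{\left(A{\left(1 \right)},8 - 3 \right)} \right)} = - 194 \cdot 197 \cdot 203 \cdot 2 \cdot 6 \frac{1}{3 + 6} \left(1 - 5 \left(8 - 3\right) \left(3 + 6\right)\right) = - 194 \cdot 197 \cdot 203 \cdot 2 \cdot 6 \cdot \frac{1}{9} \left(1 - 25 \cdot 9\right) = - 194 \cdot 197 \cdot 203 \cdot 2 \cdot 6 \cdot \frac{1}{9} \left(1 - 225\right) = - 194 \cdot 197 \cdot 203 \cdot 2 \cdot 6 \cdot \frac{1}{9} \left(-224\right) = - 194 \cdot 197 \cdot 203 \left(- \frac{896}{3}\right) = \left(-194\right) \left(- \frac{35831936}{3}\right) = \frac{6951395584}{3}$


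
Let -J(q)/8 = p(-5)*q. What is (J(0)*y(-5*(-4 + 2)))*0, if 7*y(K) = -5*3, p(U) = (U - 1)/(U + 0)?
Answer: 0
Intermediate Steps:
p(U) = (-1 + U)/U
J(q) = -48*q/5 (J(q) = -8*(-1 - 5)/(-5)*q = -8*(-1/5*(-6))*q = -48*q/5)
y(K) = -15/7 (y(K) = (-5*3)/7 = (1/7)*(-15) = -15/7)
(J(0)*y(-5*(-4 + 2)))*0 = (-48/5*0*(-15/7))*0 = (0*(-15/7))*0 = 0*0 = 0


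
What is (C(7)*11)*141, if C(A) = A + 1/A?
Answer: 77550/7 ≈ 11079.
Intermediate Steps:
(C(7)*11)*141 = ((7 + 1/7)*11)*141 = ((7 + ⅐)*11)*141 = ((50/7)*11)*141 = (550/7)*141 = 77550/7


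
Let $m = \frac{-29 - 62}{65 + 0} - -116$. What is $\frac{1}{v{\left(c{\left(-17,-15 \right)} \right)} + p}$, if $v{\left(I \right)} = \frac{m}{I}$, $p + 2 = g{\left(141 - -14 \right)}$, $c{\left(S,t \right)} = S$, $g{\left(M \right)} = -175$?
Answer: $- \frac{85}{15618} \approx -0.0054424$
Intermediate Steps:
$m = \frac{573}{5}$ ($m = - \frac{91}{65} + 116 = \left(-91\right) \frac{1}{65} + 116 = - \frac{7}{5} + 116 = \frac{573}{5} \approx 114.6$)
$p = -177$ ($p = -2 - 175 = -177$)
$v{\left(I \right)} = \frac{573}{5 I}$
$\frac{1}{v{\left(c{\left(-17,-15 \right)} \right)} + p} = \frac{1}{\frac{573}{5 \left(-17\right)} - 177} = \frac{1}{\frac{573}{5} \left(- \frac{1}{17}\right) - 177} = \frac{1}{- \frac{573}{85} - 177} = \frac{1}{- \frac{15618}{85}} = - \frac{85}{15618}$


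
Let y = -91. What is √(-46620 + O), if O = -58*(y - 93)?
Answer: 2*I*√8987 ≈ 189.6*I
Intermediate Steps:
O = 10672 (O = -58*(-91 - 93) = -58*(-184) = 10672)
√(-46620 + O) = √(-46620 + 10672) = √(-35948) = 2*I*√8987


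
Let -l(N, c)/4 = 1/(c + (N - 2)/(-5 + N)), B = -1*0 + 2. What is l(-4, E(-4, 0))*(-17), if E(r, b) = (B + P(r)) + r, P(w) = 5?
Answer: 204/11 ≈ 18.545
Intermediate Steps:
B = 2 (B = 0 + 2 = 2)
E(r, b) = 7 + r (E(r, b) = (2 + 5) + r = 7 + r)
l(N, c) = -4/(c + (-2 + N)/(-5 + N)) (l(N, c) = -4/(c + (N - 2)/(-5 + N)) = -4/(c + (-2 + N)/(-5 + N)))
l(-4, E(-4, 0))*(-17) = (4*(5 - 1*(-4))/(-2 - 4 - 5*(7 - 4) - 4*(7 - 4)))*(-17) = (4*(5 + 4)/(-2 - 4 - 5*3 - 4*3))*(-17) = (4*9/(-2 - 4 - 15 - 12))*(-17) = (4*9/(-33))*(-17) = (4*(-1/33)*9)*(-17) = -12/11*(-17) = 204/11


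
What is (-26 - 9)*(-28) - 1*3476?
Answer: -2496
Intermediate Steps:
(-26 - 9)*(-28) - 1*3476 = -35*(-28) - 3476 = 980 - 3476 = -2496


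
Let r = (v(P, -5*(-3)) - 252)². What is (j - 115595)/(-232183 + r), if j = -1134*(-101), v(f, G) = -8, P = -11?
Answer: 1061/164583 ≈ 0.0064466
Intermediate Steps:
r = 67600 (r = (-8 - 252)² = (-260)² = 67600)
j = 114534
(j - 115595)/(-232183 + r) = (114534 - 115595)/(-232183 + 67600) = -1061/(-164583) = -1061*(-1/164583) = 1061/164583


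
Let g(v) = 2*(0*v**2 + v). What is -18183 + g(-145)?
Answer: -18473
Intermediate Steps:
g(v) = 2*v (g(v) = 2*(0 + v) = 2*v)
-18183 + g(-145) = -18183 + 2*(-145) = -18183 - 290 = -18473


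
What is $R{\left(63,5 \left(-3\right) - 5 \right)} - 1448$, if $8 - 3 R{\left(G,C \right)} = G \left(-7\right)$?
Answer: $- \frac{3895}{3} \approx -1298.3$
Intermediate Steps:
$R{\left(G,C \right)} = \frac{8}{3} + \frac{7 G}{3}$ ($R{\left(G,C \right)} = \frac{8}{3} - \frac{G \left(-7\right)}{3} = \frac{8}{3} - \frac{\left(-7\right) G}{3} = \frac{8}{3} + \frac{7 G}{3}$)
$R{\left(63,5 \left(-3\right) - 5 \right)} - 1448 = \left(\frac{8}{3} + \frac{7}{3} \cdot 63\right) - 1448 = \left(\frac{8}{3} + 147\right) - 1448 = \frac{449}{3} - 1448 = - \frac{3895}{3}$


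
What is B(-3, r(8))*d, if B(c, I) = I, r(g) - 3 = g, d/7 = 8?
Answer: 616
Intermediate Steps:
d = 56 (d = 7*8 = 56)
r(g) = 3 + g
B(-3, r(8))*d = (3 + 8)*56 = 11*56 = 616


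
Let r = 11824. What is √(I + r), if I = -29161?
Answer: I*√17337 ≈ 131.67*I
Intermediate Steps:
√(I + r) = √(-29161 + 11824) = √(-17337) = I*√17337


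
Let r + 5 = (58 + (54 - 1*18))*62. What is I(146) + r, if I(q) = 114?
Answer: 5937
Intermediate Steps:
r = 5823 (r = -5 + (58 + (54 - 1*18))*62 = -5 + (58 + (54 - 18))*62 = -5 + (58 + 36)*62 = -5 + 94*62 = -5 + 5828 = 5823)
I(146) + r = 114 + 5823 = 5937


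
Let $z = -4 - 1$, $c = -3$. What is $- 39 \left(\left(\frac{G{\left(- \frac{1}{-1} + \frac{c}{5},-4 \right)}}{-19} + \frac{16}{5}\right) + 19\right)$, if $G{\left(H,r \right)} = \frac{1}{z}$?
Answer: $- \frac{16458}{19} \approx -866.21$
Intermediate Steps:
$z = -5$
$G{\left(H,r \right)} = - \frac{1}{5}$ ($G{\left(H,r \right)} = \frac{1}{-5} = - \frac{1}{5}$)
$- 39 \left(\left(\frac{G{\left(- \frac{1}{-1} + \frac{c}{5},-4 \right)}}{-19} + \frac{16}{5}\right) + 19\right) = - 39 \left(\left(- \frac{1}{5 \left(-19\right)} + \frac{16}{5}\right) + 19\right) = - 39 \left(\left(\left(- \frac{1}{5}\right) \left(- \frac{1}{19}\right) + 16 \cdot \frac{1}{5}\right) + 19\right) = - 39 \left(\left(\frac{1}{95} + \frac{16}{5}\right) + 19\right) = - 39 \left(\frac{61}{19} + 19\right) = \left(-39\right) \frac{422}{19} = - \frac{16458}{19}$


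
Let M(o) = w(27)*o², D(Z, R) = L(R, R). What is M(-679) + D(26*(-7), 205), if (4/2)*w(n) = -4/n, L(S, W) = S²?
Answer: 212593/27 ≈ 7873.8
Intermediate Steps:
w(n) = -2/n (w(n) = (-4/n)/2 = -2/n)
D(Z, R) = R²
M(o) = -2*o²/27 (M(o) = (-2/27)*o² = (-2*1/27)*o² = -2*o²/27)
M(-679) + D(26*(-7), 205) = -2/27*(-679)² + 205² = -2/27*461041 + 42025 = -922082/27 + 42025 = 212593/27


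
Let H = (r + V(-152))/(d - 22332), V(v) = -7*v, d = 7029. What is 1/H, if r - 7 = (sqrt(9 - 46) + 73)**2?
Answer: -97372989/41276461 + 2234238*I*sqrt(37)/41276461 ≈ -2.359 + 0.32925*I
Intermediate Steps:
r = 7 + (73 + I*sqrt(37))**2 (r = 7 + (sqrt(9 - 46) + 73)**2 = 7 + (sqrt(-37) + 73)**2 = 7 + (I*sqrt(37) + 73)**2 = 7 + (73 + I*sqrt(37))**2 ≈ 5299.0 + 888.08*I)
H = -2121/5101 - 146*I*sqrt(37)/15303 (H = ((5299 + 146*I*sqrt(37)) - 7*(-152))/(7029 - 22332) = ((5299 + 146*I*sqrt(37)) + 1064)/(-15303) = (6363 + 146*I*sqrt(37))*(-1/15303) = -2121/5101 - 146*I*sqrt(37)/15303 ≈ -0.4158 - 0.058033*I)
1/H = 1/(-2121/5101 - 146*I*sqrt(37)/15303)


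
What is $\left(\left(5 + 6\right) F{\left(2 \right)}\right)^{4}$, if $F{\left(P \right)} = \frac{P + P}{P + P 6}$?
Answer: $\frac{234256}{2401} \approx 97.566$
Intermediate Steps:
$F{\left(P \right)} = \frac{2}{7}$ ($F{\left(P \right)} = \frac{2 P}{P + 6 P} = \frac{2 P}{7 P} = 2 P \frac{1}{7 P} = \frac{2}{7}$)
$\left(\left(5 + 6\right) F{\left(2 \right)}\right)^{4} = \left(\left(5 + 6\right) \frac{2}{7}\right)^{4} = \left(11 \cdot \frac{2}{7}\right)^{4} = \left(\frac{22}{7}\right)^{4} = \frac{234256}{2401}$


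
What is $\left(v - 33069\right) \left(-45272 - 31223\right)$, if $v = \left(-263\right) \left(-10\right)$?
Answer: $2328431305$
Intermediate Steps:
$v = 2630$
$\left(v - 33069\right) \left(-45272 - 31223\right) = \left(2630 - 33069\right) \left(-45272 - 31223\right) = \left(-30439\right) \left(-76495\right) = 2328431305$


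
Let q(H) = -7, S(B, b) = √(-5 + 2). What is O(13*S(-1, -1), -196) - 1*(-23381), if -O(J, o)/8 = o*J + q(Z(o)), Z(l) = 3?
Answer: 23437 + 20384*I*√3 ≈ 23437.0 + 35306.0*I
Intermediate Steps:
S(B, b) = I*√3 (S(B, b) = √(-3) = I*√3)
O(J, o) = 56 - 8*J*o (O(J, o) = -8*(o*J - 7) = -8*(J*o - 7) = -8*(-7 + J*o) = 56 - 8*J*o)
O(13*S(-1, -1), -196) - 1*(-23381) = (56 - 8*13*(I*√3)*(-196)) - 1*(-23381) = (56 - 8*13*I*√3*(-196)) + 23381 = (56 + 20384*I*√3) + 23381 = 23437 + 20384*I*√3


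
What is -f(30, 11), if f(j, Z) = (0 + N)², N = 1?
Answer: -1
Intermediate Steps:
f(j, Z) = 1 (f(j, Z) = (0 + 1)² = 1² = 1)
-f(30, 11) = -1*1 = -1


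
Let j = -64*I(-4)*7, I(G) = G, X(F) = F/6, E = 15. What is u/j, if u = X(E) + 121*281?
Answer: 68007/3584 ≈ 18.975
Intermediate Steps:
X(F) = F/6 (X(F) = F*(⅙) = F/6)
j = 1792 (j = -(-256)*7 = -64*(-28) = 1792)
u = 68007/2 (u = (⅙)*15 + 121*281 = 5/2 + 34001 = 68007/2 ≈ 34004.)
u/j = (68007/2)/1792 = (68007/2)*(1/1792) = 68007/3584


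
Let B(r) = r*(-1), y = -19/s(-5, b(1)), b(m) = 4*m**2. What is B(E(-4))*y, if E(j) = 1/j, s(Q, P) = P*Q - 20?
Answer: 19/160 ≈ 0.11875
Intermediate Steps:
s(Q, P) = -20 + P*Q
y = 19/40 (y = -19/(-20 + (4*1**2)*(-5)) = -19/(-20 + (4*1)*(-5)) = -19/(-20 + 4*(-5)) = -19/(-20 - 20) = -19/(-40) = -19*(-1/40) = 19/40 ≈ 0.47500)
B(r) = -r
B(E(-4))*y = -1/(-4)*(19/40) = -1*(-1/4)*(19/40) = (1/4)*(19/40) = 19/160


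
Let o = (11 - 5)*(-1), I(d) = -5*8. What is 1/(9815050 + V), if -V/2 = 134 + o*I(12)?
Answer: 1/9814302 ≈ 1.0189e-7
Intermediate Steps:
I(d) = -40
o = -6 (o = 6*(-1) = -6)
V = -748 (V = -2*(134 - 6*(-40)) = -2*(134 + 240) = -2*374 = -748)
1/(9815050 + V) = 1/(9815050 - 748) = 1/9814302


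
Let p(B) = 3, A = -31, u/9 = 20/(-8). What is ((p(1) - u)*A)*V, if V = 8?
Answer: -6324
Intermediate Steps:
u = -45/2 (u = 9*(20/(-8)) = 9*(20*(-⅛)) = 9*(-5/2) = -45/2 ≈ -22.500)
((p(1) - u)*A)*V = ((3 - 1*(-45/2))*(-31))*8 = ((3 + 45/2)*(-31))*8 = ((51/2)*(-31))*8 = -1581/2*8 = -6324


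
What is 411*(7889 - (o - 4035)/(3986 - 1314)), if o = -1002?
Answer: 8665706895/2672 ≈ 3.2432e+6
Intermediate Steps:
411*(7889 - (o - 4035)/(3986 - 1314)) = 411*(7889 - (-1002 - 4035)/(3986 - 1314)) = 411*(7889 - (-5037)/2672) = 411*(7889 - 1*(-5037/2672)) = 411*(7889 + 5037/2672) = 411*(21084445/2672) = 8665706895/2672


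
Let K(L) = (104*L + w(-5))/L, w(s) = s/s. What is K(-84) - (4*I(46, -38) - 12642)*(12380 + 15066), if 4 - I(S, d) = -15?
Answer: 28970469359/84 ≈ 3.4489e+8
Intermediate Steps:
w(s) = 1
I(S, d) = 19 (I(S, d) = 4 - 1*(-15) = 4 + 15 = 19)
K(L) = (1 + 104*L)/L (K(L) = (104*L + 1)/L = (1 + 104*L)/L)
K(-84) - (4*I(46, -38) - 12642)*(12380 + 15066) = (104 + 1/(-84)) - (4*19 - 12642)*(12380 + 15066) = (104 - 1/84) - (76 - 12642)*27446 = 8735/84 - (-12566)*27446 = 8735/84 - 1*(-344886436) = 8735/84 + 344886436 = 28970469359/84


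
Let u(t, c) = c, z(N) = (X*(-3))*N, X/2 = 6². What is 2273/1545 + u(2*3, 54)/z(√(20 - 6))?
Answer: 2273/1545 - √14/56 ≈ 1.4044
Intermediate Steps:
X = 72 (X = 2*6² = 2*36 = 72)
z(N) = -216*N (z(N) = (72*(-3))*N = -216*N)
2273/1545 + u(2*3, 54)/z(√(20 - 6)) = 2273/1545 + 54/((-216*√(20 - 6))) = 2273*(1/1545) + 54/((-216*√14)) = 2273/1545 + 54*(-√14/3024) = 2273/1545 - √14/56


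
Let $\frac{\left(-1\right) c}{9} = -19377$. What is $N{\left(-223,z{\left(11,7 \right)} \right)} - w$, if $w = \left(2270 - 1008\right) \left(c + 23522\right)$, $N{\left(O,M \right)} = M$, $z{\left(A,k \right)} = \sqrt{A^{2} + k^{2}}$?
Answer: $-249768730 + \sqrt{170} \approx -2.4977 \cdot 10^{8}$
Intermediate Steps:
$c = 174393$ ($c = \left(-9\right) \left(-19377\right) = 174393$)
$w = 249768730$ ($w = \left(2270 - 1008\right) \left(174393 + 23522\right) = 1262 \cdot 197915 = 249768730$)
$N{\left(-223,z{\left(11,7 \right)} \right)} - w = \sqrt{11^{2} + 7^{2}} - 249768730 = \sqrt{121 + 49} - 249768730 = \sqrt{170} - 249768730 = -249768730 + \sqrt{170}$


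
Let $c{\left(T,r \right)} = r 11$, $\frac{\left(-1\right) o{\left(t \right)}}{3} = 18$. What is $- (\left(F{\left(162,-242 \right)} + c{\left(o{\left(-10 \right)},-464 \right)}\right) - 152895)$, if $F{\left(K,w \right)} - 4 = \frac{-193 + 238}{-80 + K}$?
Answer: $\frac{12955545}{82} \approx 1.5799 \cdot 10^{5}$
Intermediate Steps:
$o{\left(t \right)} = -54$ ($o{\left(t \right)} = \left(-3\right) 18 = -54$)
$F{\left(K,w \right)} = 4 + \frac{45}{-80 + K}$ ($F{\left(K,w \right)} = 4 + \frac{-193 + 238}{-80 + K} = 4 + \frac{45}{-80 + K}$)
$c{\left(T,r \right)} = 11 r$
$- (\left(F{\left(162,-242 \right)} + c{\left(o{\left(-10 \right)},-464 \right)}\right) - 152895) = - (\left(\frac{-275 + 4 \cdot 162}{-80 + 162} + 11 \left(-464\right)\right) - 152895) = - (\left(\frac{-275 + 648}{82} - 5104\right) - 152895) = - (\left(\frac{1}{82} \cdot 373 - 5104\right) - 152895) = - (\left(\frac{373}{82} - 5104\right) - 152895) = - (- \frac{418155}{82} - 152895) = \left(-1\right) \left(- \frac{12955545}{82}\right) = \frac{12955545}{82}$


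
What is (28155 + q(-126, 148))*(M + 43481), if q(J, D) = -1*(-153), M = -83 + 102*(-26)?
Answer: 1153437768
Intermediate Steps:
M = -2735 (M = -83 - 2652 = -2735)
q(J, D) = 153
(28155 + q(-126, 148))*(M + 43481) = (28155 + 153)*(-2735 + 43481) = 28308*40746 = 1153437768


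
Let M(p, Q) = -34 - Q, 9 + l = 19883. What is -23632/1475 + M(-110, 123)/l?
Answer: -469893943/29314150 ≈ -16.030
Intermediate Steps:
l = 19874 (l = -9 + 19883 = 19874)
-23632/1475 + M(-110, 123)/l = -23632/1475 + (-34 - 1*123)/19874 = -23632*1/1475 + (-34 - 123)*(1/19874) = -23632/1475 - 157*1/19874 = -23632/1475 - 157/19874 = -469893943/29314150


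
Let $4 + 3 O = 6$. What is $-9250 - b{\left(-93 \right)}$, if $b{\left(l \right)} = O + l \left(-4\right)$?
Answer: $- \frac{28868}{3} \approx -9622.7$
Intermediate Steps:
$O = \frac{2}{3}$ ($O = - \frac{4}{3} + \frac{1}{3} \cdot 6 = - \frac{4}{3} + 2 = \frac{2}{3} \approx 0.66667$)
$b{\left(l \right)} = \frac{2}{3} - 4 l$ ($b{\left(l \right)} = \frac{2}{3} + l \left(-4\right) = \frac{2}{3} - 4 l$)
$-9250 - b{\left(-93 \right)} = -9250 - \left(\frac{2}{3} - -372\right) = -9250 - \left(\frac{2}{3} + 372\right) = -9250 - \frac{1118}{3} = - \frac{28868}{3}$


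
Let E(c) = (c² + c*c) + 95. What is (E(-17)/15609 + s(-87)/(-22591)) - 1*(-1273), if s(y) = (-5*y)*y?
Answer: 15499824215/12159411 ≈ 1274.7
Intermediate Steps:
s(y) = -5*y²
E(c) = 95 + 2*c² (E(c) = (c² + c²) + 95 = 2*c² + 95 = 95 + 2*c²)
(E(-17)/15609 + s(-87)/(-22591)) - 1*(-1273) = ((95 + 2*(-17)²)/15609 - 5*(-87)²/(-22591)) - 1*(-1273) = ((95 + 2*289)*(1/15609) - 5*7569*(-1/22591)) + 1273 = ((95 + 578)*(1/15609) - 37845*(-1/22591)) + 1273 = (673*(1/15609) + 1305/779) + 1273 = (673/15609 + 1305/779) + 1273 = 20894012/12159411 + 1273 = 15499824215/12159411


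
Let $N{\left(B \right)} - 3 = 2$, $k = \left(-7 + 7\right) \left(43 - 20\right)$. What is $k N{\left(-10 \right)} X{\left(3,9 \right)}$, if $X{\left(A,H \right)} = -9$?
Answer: $0$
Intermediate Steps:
$k = 0$ ($k = 0 \cdot 23 = 0$)
$N{\left(B \right)} = 5$ ($N{\left(B \right)} = 3 + 2 = 5$)
$k N{\left(-10 \right)} X{\left(3,9 \right)} = 0 \cdot 5 \left(-9\right) = 0 \left(-9\right) = 0$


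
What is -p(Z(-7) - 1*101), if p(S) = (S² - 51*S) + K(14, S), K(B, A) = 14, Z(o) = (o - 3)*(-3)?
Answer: -8676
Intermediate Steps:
Z(o) = 9 - 3*o (Z(o) = (-3 + o)*(-3) = 9 - 3*o)
p(S) = 14 + S² - 51*S (p(S) = (S² - 51*S) + 14 = 14 + S² - 51*S)
-p(Z(-7) - 1*101) = -(14 + ((9 - 3*(-7)) - 1*101)² - 51*((9 - 3*(-7)) - 1*101)) = -(14 + ((9 + 21) - 101)² - 51*((9 + 21) - 101)) = -(14 + (30 - 101)² - 51*(30 - 101)) = -(14 + (-71)² - 51*(-71)) = -(14 + 5041 + 3621) = -1*8676 = -8676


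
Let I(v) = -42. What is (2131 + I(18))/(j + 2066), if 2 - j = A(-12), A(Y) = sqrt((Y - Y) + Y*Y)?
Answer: 2089/2056 ≈ 1.0161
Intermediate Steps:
A(Y) = sqrt(Y**2) (A(Y) = sqrt(0 + Y**2) = sqrt(Y**2))
j = -10 (j = 2 - sqrt((-12)**2) = 2 - sqrt(144) = 2 - 1*12 = 2 - 12 = -10)
(2131 + I(18))/(j + 2066) = (2131 - 42)/(-10 + 2066) = 2089/2056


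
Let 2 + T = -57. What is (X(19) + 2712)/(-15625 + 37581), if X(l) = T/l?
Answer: 4679/37924 ≈ 0.12338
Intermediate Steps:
T = -59 (T = -2 - 57 = -59)
X(l) = -59/l
(X(19) + 2712)/(-15625 + 37581) = (-59/19 + 2712)/(-15625 + 37581) = (-59*1/19 + 2712)/21956 = (-59/19 + 2712)*(1/21956) = (51469/19)*(1/21956) = 4679/37924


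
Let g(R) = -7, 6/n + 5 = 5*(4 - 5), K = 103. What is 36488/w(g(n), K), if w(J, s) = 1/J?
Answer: -255416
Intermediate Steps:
n = -⅗ (n = 6/(-5 + 5*(4 - 5)) = 6/(-5 + 5*(-1)) = 6/(-5 - 5) = 6/(-10) = 6*(-⅒) = -⅗ ≈ -0.60000)
36488/w(g(n), K) = 36488/(1/(-7)) = 36488/(-⅐) = 36488*(-7) = -255416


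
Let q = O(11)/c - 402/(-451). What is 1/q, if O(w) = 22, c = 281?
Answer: 126731/122884 ≈ 1.0313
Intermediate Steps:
q = 122884/126731 (q = 22/281 - 402/(-451) = 22*(1/281) - 402*(-1/451) = 22/281 + 402/451 = 122884/126731 ≈ 0.96964)
1/q = 1/(122884/126731) = 126731/122884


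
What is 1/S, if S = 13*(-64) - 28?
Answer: -1/860 ≈ -0.0011628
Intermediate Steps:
S = -860 (S = -832 - 28 = -860)
1/S = 1/(-860) = -1/860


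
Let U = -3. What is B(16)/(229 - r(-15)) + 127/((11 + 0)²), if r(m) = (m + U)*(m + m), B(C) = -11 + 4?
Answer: 40344/37631 ≈ 1.0721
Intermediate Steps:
B(C) = -7
r(m) = 2*m*(-3 + m) (r(m) = (m - 3)*(m + m) = (-3 + m)*(2*m) = 2*m*(-3 + m))
B(16)/(229 - r(-15)) + 127/((11 + 0)²) = -7/(229 - 2*(-15)*(-3 - 15)) + 127/((11 + 0)²) = -7/(229 - 2*(-15)*(-18)) + 127/(11²) = -7/(229 - 1*540) + 127/121 = -7/(229 - 540) + 127*(1/121) = -7/(-311) + 127/121 = -7*(-1/311) + 127/121 = 7/311 + 127/121 = 40344/37631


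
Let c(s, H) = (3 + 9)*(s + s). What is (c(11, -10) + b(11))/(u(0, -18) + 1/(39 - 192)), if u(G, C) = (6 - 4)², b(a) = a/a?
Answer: 40545/611 ≈ 66.358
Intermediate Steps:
c(s, H) = 24*s (c(s, H) = 12*(2*s) = 24*s)
b(a) = 1
u(G, C) = 4 (u(G, C) = 2² = 4)
(c(11, -10) + b(11))/(u(0, -18) + 1/(39 - 192)) = (24*11 + 1)/(4 + 1/(39 - 192)) = (264 + 1)/(4 + 1/(-153)) = 265/(4 - 1/153) = 265/(611/153) = 265*(153/611) = 40545/611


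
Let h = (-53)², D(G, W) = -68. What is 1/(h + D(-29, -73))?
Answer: 1/2741 ≈ 0.00036483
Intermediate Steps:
h = 2809
1/(h + D(-29, -73)) = 1/(2809 - 68) = 1/2741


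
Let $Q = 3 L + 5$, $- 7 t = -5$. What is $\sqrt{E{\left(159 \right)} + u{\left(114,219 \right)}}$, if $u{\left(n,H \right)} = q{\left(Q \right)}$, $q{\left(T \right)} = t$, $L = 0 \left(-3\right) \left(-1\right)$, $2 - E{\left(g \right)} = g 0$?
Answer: $\frac{\sqrt{133}}{7} \approx 1.6475$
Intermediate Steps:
$E{\left(g \right)} = 2$ ($E{\left(g \right)} = 2 - g 0 = 2 - 0 = 2 + 0 = 2$)
$t = \frac{5}{7}$ ($t = \left(- \frac{1}{7}\right) \left(-5\right) = \frac{5}{7} \approx 0.71429$)
$L = 0$ ($L = 0 \left(-1\right) = 0$)
$Q = 5$ ($Q = 3 \cdot 0 + 5 = 0 + 5 = 5$)
$q{\left(T \right)} = \frac{5}{7}$
$u{\left(n,H \right)} = \frac{5}{7}$
$\sqrt{E{\left(159 \right)} + u{\left(114,219 \right)}} = \sqrt{2 + \frac{5}{7}} = \sqrt{\frac{19}{7}} = \frac{\sqrt{133}}{7}$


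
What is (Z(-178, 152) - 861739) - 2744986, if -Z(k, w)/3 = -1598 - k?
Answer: -3602465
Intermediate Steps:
Z(k, w) = 4794 + 3*k (Z(k, w) = -3*(-1598 - k) = 4794 + 3*k)
(Z(-178, 152) - 861739) - 2744986 = ((4794 + 3*(-178)) - 861739) - 2744986 = ((4794 - 534) - 861739) - 2744986 = (4260 - 861739) - 2744986 = -857479 - 2744986 = -3602465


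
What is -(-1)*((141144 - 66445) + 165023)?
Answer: 239722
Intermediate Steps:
-(-1)*((141144 - 66445) + 165023) = -(-1)*(74699 + 165023) = -(-1)*239722 = -1*(-239722) = 239722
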